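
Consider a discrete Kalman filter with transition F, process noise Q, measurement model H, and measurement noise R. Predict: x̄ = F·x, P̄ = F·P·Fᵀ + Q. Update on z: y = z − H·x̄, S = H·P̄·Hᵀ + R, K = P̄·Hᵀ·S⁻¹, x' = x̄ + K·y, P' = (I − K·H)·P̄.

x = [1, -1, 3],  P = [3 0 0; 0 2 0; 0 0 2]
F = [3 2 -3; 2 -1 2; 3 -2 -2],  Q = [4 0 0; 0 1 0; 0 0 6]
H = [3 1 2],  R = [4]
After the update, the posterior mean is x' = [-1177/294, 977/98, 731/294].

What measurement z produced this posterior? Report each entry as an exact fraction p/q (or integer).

x̄ = F·x = [-8, 9, -1]
P̄ = F·P·Fᵀ + Q = [57 2 31; 2 23 14; 31 14 49]
S = H·P̄·Hᵀ + R = [1176]
K = P̄·Hᵀ·S⁻¹ = [235/1176; 19/392; 205/1176]
x' − x̄ = [1175/294, 95/98, 1025/294] = K·y
y = (KᵀK)⁻¹·Kᵀ·(x' − x̄) = [20]
z = y + H·x̄ = [20] + [-17] = [3]

z = [3]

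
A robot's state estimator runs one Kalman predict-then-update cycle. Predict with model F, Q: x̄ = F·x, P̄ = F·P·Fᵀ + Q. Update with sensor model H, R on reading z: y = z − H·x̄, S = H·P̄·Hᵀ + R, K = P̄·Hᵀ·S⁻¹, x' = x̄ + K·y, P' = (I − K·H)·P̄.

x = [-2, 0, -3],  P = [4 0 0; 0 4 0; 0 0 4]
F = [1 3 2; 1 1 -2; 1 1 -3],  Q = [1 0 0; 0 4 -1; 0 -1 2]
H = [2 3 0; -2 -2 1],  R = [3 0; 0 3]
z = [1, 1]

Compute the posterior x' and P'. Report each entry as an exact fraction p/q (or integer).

x' = [-4298/4169, 45531/41690, 5663/3790]
P' = [20085/4169 -13896/4169 510/379; -13896/4169 109613/41690 -1321/3790; 510/379 -1321/3790 14257/3790]

x̄ = F·x = [-8, 4, 7]
P̄ = F·P·Fᵀ + Q = [57 0 -8; 0 28 31; -8 31 46]
y = z − H·x̄ = [5, -14]
S = H·P̄·Hᵀ + R = [483 -319; -319 297]
K = P̄·Hᵀ·S⁻¹ = [-46/379 -2256/4169; 1543/3790 14721/41690; 2079/3790 2233/3790]
x' = x̄ + K·y = [-4298/4169, 45531/41690, 5663/3790]
P' = (I − K·H)·P̄ = [20085/4169 -13896/4169 510/379; -13896/4169 109613/41690 -1321/3790; 510/379 -1321/3790 14257/3790]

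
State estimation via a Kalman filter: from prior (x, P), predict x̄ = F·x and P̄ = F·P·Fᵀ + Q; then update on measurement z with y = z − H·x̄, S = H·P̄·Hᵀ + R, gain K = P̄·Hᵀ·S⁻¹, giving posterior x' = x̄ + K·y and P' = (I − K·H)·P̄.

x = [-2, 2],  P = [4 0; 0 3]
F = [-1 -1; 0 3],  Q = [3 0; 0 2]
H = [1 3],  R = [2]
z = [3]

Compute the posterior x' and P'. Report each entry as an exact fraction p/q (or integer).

x̄ = F·x = [0, 6]
P̄ = F·P·Fᵀ + Q = [10 -9; -9 29]
y = z − H·x̄ = [-15]
S = H·P̄·Hᵀ + R = [219]
K = P̄·Hᵀ·S⁻¹ = [-17/219; 26/73]
x' = x̄ + K·y = [85/73, 48/73]
P' = (I − K·H)·P̄ = [1901/219 -215/73; -215/73 89/73]

x' = [85/73, 48/73]
P' = [1901/219 -215/73; -215/73 89/73]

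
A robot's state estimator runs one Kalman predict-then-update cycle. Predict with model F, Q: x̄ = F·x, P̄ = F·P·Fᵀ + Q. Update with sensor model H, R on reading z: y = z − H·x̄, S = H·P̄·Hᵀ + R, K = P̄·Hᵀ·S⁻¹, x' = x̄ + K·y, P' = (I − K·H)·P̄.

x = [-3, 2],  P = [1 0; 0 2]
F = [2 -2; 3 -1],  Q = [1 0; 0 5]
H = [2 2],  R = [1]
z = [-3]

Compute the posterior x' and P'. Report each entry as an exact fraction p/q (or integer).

x̄ = F·x = [-10, -11]
P̄ = F·P·Fᵀ + Q = [13 10; 10 16]
y = z − H·x̄ = [39]
S = H·P̄·Hᵀ + R = [197]
K = P̄·Hᵀ·S⁻¹ = [46/197; 52/197]
x' = x̄ + K·y = [-176/197, -139/197]
P' = (I − K·H)·P̄ = [445/197 -422/197; -422/197 448/197]

x' = [-176/197, -139/197]
P' = [445/197 -422/197; -422/197 448/197]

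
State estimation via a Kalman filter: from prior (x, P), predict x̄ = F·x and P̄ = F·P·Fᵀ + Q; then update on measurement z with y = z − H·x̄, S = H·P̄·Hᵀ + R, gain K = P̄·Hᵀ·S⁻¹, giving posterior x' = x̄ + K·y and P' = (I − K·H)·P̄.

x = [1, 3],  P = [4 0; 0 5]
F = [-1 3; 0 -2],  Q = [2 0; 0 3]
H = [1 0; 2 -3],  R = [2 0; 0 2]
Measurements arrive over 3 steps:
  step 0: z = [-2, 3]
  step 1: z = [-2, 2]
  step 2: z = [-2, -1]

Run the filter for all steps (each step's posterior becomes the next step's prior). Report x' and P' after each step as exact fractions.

step 0: x' = [-4654/4105, -7023/4105], P' = [5118/4105 3156/4105; 3156/4105 2822/4105]
step 1: x' = [-359091/278480, -188937/139240], P' = [408203/417720 41387/69620; 41387/69620 19949/34810]
step 2: x' = [-203272519/154962863, -5825445/14087533], P' = [151362254/154962863 8369172/14087533; 8369172/14087533 8062958/14087533]

step 0: x̄ = F·x = [8, -6]
step 0: P̄ = F·P·Fᵀ + Q = [51 -30; -30 23]
step 0: y = z − H·x̄ = [-10, -31]
step 0: S = H·P̄·Hᵀ + R = [53 192; 192 773]
step 0: K = P̄·Hᵀ·S⁻¹ = [2559/4105 384/4105; 1578/4105 -1077/4105]
step 0: x' = x̄ + K·y = [-4654/4105, -7023/4105]
step 0: P' = (I − K·H)·P̄ = [5118/4105 3156/4105; 3156/4105 2822/4105]
step 1: x̄ = F·x = [-3283/821, 14046/4105]
step 1: P̄ = F·P·Fᵀ + Q = [3958/821 -2124/821; -2124/821 23603/4105]
step 1: y = z − H·x̄ = [1641/821, 83178/4105]
step 1: S = H·P̄·Hᵀ + R = [5600/821 14288/821; 14288/821 427237/4105]
step 1: K = P̄·Hᵀ·S⁻¹ = [408203/835440 893/10443; 41387/139240 -923/3481]
step 1: x' = x̄ + K·y = [-359091/278480, -188937/139240]
step 1: P' = (I − K·H)·P̄ = [408203/417720 41387/69620; 41387/69620 19949/34810]
step 2: x̄ = F·x = [-774531/278480, 188937/69620]
step 2: P̄ = F·P·Fᵀ + Q = [1908203/417720 -78307/34810; -78307/34810 92113/17405]
step 2: y = z − H·x̄ = [217571/278480, 1768913/139240]
step 2: S = H·P̄·Hᵀ + R = [2743643/417720 3317729/208860; 3317729/208860 9910217/104430]
step 2: K = P̄·Hᵀ·S⁻¹ = [75681127/154962863 13270916/154962863; 4184586/14087533 -3725265/14087533]
step 2: x' = x̄ + K·y = [-203272519/154962863, -5825445/14087533]
step 2: P' = (I − K·H)·P̄ = [151362254/154962863 8369172/14087533; 8369172/14087533 8062958/14087533]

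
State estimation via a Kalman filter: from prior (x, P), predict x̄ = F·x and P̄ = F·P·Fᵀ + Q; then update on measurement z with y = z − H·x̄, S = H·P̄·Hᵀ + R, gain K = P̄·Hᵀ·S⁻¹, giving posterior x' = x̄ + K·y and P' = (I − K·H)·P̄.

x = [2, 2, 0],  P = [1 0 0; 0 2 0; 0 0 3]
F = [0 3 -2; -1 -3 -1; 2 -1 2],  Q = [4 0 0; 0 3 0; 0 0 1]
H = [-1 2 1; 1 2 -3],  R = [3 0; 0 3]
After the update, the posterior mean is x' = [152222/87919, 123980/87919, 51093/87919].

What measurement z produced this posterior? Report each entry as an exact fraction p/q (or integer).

x̄ = F·x = [6, -8, 2]
P̄ = F·P·Fᵀ + Q = [34 -12 -18; -12 25 -2; -18 -2 19]
S = H·P̄·Hᵀ + R = [232 -55; -55 392]
K = P̄·Hᵀ·S⁻¹ = [-26272/87919 10668/87919; 25940/87919 13508/87919; 8591/87919 -16513/87919]
x' − x̄ = [-375292/87919, 827332/87919, -124745/87919] = K·y
y = (KᵀK)⁻¹·Kᵀ·(x' − x̄) = [22, 19]
z = y + H·x̄ = [22, 19] + [-20, -16] = [2, 3]

z = [2, 3]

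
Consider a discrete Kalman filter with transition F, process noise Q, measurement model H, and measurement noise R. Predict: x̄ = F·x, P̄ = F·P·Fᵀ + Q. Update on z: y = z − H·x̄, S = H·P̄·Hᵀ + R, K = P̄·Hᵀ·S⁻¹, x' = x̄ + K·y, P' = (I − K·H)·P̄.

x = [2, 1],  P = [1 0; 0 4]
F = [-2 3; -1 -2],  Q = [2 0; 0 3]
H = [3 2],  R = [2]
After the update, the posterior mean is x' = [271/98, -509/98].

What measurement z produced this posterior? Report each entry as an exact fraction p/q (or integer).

z = [-2]

x̄ = F·x = [-1, -4]
P̄ = F·P·Fᵀ + Q = [42 -22; -22 20]
S = H·P̄·Hᵀ + R = [196]
K = P̄·Hᵀ·S⁻¹ = [41/98; -13/98]
x' − x̄ = [369/98, -117/98] = K·y
y = (KᵀK)⁻¹·Kᵀ·(x' − x̄) = [9]
z = y + H·x̄ = [9] + [-11] = [-2]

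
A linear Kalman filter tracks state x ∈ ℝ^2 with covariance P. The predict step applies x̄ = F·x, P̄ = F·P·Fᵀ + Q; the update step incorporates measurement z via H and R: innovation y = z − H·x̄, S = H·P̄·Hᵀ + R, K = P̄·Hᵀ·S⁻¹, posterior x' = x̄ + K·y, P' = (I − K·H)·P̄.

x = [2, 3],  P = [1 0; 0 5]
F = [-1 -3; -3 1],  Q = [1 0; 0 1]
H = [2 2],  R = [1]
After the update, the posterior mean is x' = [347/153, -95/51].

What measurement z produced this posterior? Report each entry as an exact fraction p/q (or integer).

x̄ = F·x = [-11, -3]
P̄ = F·P·Fᵀ + Q = [47 -12; -12 15]
S = H·P̄·Hᵀ + R = [153]
K = P̄·Hᵀ·S⁻¹ = [70/153; 2/51]
x' − x̄ = [2030/153, 58/51] = K·y
y = (KᵀK)⁻¹·Kᵀ·(x' − x̄) = [29]
z = y + H·x̄ = [29] + [-28] = [1]

z = [1]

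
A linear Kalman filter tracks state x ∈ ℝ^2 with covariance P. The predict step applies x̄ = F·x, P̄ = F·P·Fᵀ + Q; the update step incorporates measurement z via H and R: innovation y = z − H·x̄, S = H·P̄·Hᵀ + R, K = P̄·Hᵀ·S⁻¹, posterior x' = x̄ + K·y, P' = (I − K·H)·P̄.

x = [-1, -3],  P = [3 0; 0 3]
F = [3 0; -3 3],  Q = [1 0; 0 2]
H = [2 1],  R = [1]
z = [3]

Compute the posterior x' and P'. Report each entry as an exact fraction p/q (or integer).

x̄ = F·x = [-3, -6]
P̄ = F·P·Fᵀ + Q = [28 -27; -27 56]
y = z − H·x̄ = [15]
S = H·P̄·Hᵀ + R = [61]
K = P̄·Hᵀ·S⁻¹ = [29/61; 2/61]
x' = x̄ + K·y = [252/61, -336/61]
P' = (I − K·H)·P̄ = [867/61 -1705/61; -1705/61 3412/61]

x' = [252/61, -336/61]
P' = [867/61 -1705/61; -1705/61 3412/61]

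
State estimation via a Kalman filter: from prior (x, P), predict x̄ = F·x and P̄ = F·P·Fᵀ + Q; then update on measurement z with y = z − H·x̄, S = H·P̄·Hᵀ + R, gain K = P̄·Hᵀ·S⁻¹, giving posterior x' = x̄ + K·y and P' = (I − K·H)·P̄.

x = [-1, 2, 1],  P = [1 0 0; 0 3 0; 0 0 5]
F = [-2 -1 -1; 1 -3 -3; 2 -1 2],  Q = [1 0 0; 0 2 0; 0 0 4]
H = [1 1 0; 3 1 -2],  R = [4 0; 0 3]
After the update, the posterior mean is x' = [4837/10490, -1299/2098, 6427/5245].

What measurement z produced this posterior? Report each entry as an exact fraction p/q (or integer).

z = [1, -2]

x̄ = F·x = [-1, -10, -2]
P̄ = F·P·Fᵀ + Q = [13 22 -11; 22 75 -19; -11 -19 31]
S = H·P̄·Hᵀ + R = [136 262; 262 659]
K = P̄·Hᵀ·S⁻¹ = [1319/20980 1059/10490; 3405/4196 -107/2098; 5049/10490 -1911/5245]
x' − x̄ = [15327/10490, 19681/2098, 16917/5245] = K·y
y = (KᵀK)⁻¹·Kᵀ·(x' − x̄) = [12, 7]
z = y + H·x̄ = [12, 7] + [-11, -9] = [1, -2]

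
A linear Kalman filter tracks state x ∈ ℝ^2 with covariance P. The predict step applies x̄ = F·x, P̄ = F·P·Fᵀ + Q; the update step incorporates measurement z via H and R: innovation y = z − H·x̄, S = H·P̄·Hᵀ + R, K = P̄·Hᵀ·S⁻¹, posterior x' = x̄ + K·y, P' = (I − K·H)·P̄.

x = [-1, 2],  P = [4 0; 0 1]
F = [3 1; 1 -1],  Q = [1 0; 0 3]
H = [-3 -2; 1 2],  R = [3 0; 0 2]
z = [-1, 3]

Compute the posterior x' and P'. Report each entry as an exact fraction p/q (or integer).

x' = [29/536, 1783/2144]
P' = [243/268 -807/1072; -807/1072 3891/4288]

x̄ = F·x = [-1, -3]
P̄ = F·P·Fᵀ + Q = [38 11; 11 8]
y = z − H·x̄ = [-10, 10]
S = H·P̄·Hᵀ + R = [509 -234; -234 116]
K = P̄·Hᵀ·S⁻¹ = [-217/536 -321/1072; 317/2144 2277/4288]
x' = x̄ + K·y = [29/536, 1783/2144]
P' = (I − K·H)·P̄ = [243/268 -807/1072; -807/1072 3891/4288]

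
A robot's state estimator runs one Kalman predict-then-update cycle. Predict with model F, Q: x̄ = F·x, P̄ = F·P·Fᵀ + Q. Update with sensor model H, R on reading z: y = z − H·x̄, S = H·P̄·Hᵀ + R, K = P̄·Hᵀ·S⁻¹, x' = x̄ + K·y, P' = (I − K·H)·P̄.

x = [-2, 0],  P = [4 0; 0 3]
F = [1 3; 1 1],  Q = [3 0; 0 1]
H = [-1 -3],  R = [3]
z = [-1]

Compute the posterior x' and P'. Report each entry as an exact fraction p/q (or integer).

x' = [283/187, -41/187]
P' = [1029/187 -270/187; -270/187 127/187]

x̄ = F·x = [-2, -2]
P̄ = F·P·Fᵀ + Q = [34 13; 13 8]
y = z − H·x̄ = [-9]
S = H·P̄·Hᵀ + R = [187]
K = P̄·Hᵀ·S⁻¹ = [-73/187; -37/187]
x' = x̄ + K·y = [283/187, -41/187]
P' = (I − K·H)·P̄ = [1029/187 -270/187; -270/187 127/187]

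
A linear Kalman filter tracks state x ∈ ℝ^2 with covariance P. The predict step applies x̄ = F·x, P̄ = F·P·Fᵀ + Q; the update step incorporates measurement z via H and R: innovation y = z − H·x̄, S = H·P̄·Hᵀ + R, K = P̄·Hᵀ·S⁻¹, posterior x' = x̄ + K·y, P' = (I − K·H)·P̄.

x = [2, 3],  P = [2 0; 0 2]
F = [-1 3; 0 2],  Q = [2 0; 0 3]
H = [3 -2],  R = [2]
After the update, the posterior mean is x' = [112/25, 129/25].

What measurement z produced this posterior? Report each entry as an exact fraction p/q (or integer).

z = [3]

x̄ = F·x = [7, 6]
P̄ = F·P·Fᵀ + Q = [22 12; 12 11]
S = H·P̄·Hᵀ + R = [100]
K = P̄·Hᵀ·S⁻¹ = [21/50; 7/50]
x' − x̄ = [-63/25, -21/25] = K·y
y = (KᵀK)⁻¹·Kᵀ·(x' − x̄) = [-6]
z = y + H·x̄ = [-6] + [9] = [3]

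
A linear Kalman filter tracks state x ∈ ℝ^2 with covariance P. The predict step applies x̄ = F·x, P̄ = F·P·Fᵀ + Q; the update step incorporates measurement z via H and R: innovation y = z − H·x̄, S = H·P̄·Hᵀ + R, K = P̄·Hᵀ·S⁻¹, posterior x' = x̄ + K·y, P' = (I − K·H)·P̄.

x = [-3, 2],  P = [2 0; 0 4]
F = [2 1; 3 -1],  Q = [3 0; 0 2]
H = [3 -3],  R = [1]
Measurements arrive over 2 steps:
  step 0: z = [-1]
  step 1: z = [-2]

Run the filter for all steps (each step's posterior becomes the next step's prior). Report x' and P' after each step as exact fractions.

step 0: x̄ = F·x = [-4, -11]
step 0: P̄ = F·P·Fᵀ + Q = [15 8; 8 24]
step 0: y = z − H·x̄ = [-22]
step 0: S = H·P̄·Hᵀ + R = [208]
step 0: K = P̄·Hᵀ·S⁻¹ = [21/208; -3/13]
step 0: x' = x̄ + K·y = [-647/104, -77/13]
step 0: P' = (I − K·H)·P̄ = [2679/208 167/13; 167/13 168/13]
step 1: x̄ = F·x = [-955/52, -1325/104]
step 1: P̄ = F·P·Fᵀ + Q = [6179/52 8029/104; 8029/104 11183/208]
step 1: y = z − H·x̄ = [119/8]
step 1: S = H·P̄·Hᵀ + R = [2635/16]
step 1: K = P̄·Hᵀ·S⁻¹ = [1998/2635; 225/527]
step 1: x' = x̄ + K·y = [-14279/2015, -2575/403]
step 1: P' = (I − K·H)·P̄ = [826913/34255 163651/6851; 163651/6851 162676/6851]

step 0: x' = [-647/104, -77/13], P' = [2679/208 167/13; 167/13 168/13]
step 1: x' = [-14279/2015, -2575/403], P' = [826913/34255 163651/6851; 163651/6851 162676/6851]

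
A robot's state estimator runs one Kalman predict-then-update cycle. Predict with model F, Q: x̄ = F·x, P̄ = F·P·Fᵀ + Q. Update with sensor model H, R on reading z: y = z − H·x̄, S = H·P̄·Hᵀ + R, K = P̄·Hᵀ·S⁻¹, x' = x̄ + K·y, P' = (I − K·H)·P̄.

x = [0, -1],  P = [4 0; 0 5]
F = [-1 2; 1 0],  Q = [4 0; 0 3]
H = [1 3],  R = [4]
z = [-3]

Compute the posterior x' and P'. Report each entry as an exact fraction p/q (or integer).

x' = [-158/71, -17/71]
P' = [1732/71 -556/71; -556/71 208/71]

x̄ = F·x = [-2, 0]
P̄ = F·P·Fᵀ + Q = [28 -4; -4 7]
y = z − H·x̄ = [-1]
S = H·P̄·Hᵀ + R = [71]
K = P̄·Hᵀ·S⁻¹ = [16/71; 17/71]
x' = x̄ + K·y = [-158/71, -17/71]
P' = (I − K·H)·P̄ = [1732/71 -556/71; -556/71 208/71]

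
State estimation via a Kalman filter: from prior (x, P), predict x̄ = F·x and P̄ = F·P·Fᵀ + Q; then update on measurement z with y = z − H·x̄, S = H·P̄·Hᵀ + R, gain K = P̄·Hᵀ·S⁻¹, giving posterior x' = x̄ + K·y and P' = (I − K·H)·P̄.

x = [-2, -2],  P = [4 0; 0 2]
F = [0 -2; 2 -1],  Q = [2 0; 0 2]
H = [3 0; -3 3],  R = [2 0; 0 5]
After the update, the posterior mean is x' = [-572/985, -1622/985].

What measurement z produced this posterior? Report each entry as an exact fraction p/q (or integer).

x̄ = F·x = [4, -2]
P̄ = F·P·Fᵀ + Q = [10 4; 4 20]
S = H·P̄·Hᵀ + R = [92 -54; -54 203]
K = P̄·Hᵀ·S⁻¹ = [2559/7880 -9/3940; 1257/3940 633/1970]
x' − x̄ = [-4512/985, 348/985] = K·y
y = (KᵀK)⁻¹·Kᵀ·(x' − x̄) = [-14, 15]
z = y + H·x̄ = [-14, 15] + [12, -18] = [-2, -3]

z = [-2, -3]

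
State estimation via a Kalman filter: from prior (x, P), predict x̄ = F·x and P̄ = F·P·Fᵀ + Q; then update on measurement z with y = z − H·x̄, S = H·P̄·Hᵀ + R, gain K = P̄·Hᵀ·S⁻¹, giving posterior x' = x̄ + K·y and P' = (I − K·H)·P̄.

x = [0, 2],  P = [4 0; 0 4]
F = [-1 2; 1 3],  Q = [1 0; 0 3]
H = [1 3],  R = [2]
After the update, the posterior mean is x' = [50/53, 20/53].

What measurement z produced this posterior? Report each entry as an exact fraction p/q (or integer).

x̄ = F·x = [4, 6]
P̄ = F·P·Fᵀ + Q = [21 20; 20 43]
S = H·P̄·Hᵀ + R = [530]
K = P̄·Hᵀ·S⁻¹ = [81/530; 149/530]
x' − x̄ = [-162/53, -298/53] = K·y
y = (KᵀK)⁻¹·Kᵀ·(x' − x̄) = [-20]
z = y + H·x̄ = [-20] + [22] = [2]

z = [2]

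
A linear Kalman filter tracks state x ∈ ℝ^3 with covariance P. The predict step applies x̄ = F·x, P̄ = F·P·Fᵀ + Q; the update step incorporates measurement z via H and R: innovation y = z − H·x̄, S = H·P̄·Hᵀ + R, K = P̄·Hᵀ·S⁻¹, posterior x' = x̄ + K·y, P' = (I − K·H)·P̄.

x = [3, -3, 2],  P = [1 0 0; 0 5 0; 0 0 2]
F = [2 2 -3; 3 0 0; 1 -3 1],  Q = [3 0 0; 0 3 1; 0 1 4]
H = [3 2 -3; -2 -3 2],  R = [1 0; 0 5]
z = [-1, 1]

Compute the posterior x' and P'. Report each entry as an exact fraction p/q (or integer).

x̄ = F·x = [-6, 9, 14]
P̄ = F·P·Fᵀ + Q = [45 6 -34; 6 12 4; -34 4 52]
y = z − H·x̄ = [41, -12]
S = H·P̄·Hᵀ + R = [1558 -1088; -1088 797]
K = P̄·Hᵀ·S⁻¹ = [6965/57982 -1648/28991; -185/547 -280/547; -12585/28991 -11360/28991]
x' = x̄ + K·y = [-22775/57982, 698/547, 26209/28991]
P' = (I − K·H)·P̄ = [294809/57982 67/547 148611/28991; 67/547 914/547 738/547; 148611/28991 738/547 178882/28991]

x' = [-22775/57982, 698/547, 26209/28991]
P' = [294809/57982 67/547 148611/28991; 67/547 914/547 738/547; 148611/28991 738/547 178882/28991]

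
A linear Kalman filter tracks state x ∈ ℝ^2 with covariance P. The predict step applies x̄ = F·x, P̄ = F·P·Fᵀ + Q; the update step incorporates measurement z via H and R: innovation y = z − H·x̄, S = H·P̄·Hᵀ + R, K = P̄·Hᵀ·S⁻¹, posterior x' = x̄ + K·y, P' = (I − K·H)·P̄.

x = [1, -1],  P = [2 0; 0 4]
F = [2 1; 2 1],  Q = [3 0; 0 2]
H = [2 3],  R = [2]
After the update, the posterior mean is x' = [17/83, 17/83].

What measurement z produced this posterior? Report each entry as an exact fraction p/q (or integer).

z = [1]

x̄ = F·x = [1, 1]
P̄ = F·P·Fᵀ + Q = [15 12; 12 14]
S = H·P̄·Hᵀ + R = [332]
K = P̄·Hᵀ·S⁻¹ = [33/166; 33/166]
x' − x̄ = [-66/83, -66/83] = K·y
y = (KᵀK)⁻¹·Kᵀ·(x' − x̄) = [-4]
z = y + H·x̄ = [-4] + [5] = [1]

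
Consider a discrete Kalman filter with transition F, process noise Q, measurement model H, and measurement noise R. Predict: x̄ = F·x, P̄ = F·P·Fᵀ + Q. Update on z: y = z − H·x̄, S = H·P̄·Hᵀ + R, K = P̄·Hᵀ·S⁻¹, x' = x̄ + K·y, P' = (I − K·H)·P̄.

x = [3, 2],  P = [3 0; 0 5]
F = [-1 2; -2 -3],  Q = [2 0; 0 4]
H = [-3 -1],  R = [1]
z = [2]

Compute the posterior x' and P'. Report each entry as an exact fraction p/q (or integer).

x' = [500/143, -163/13]
P' = [974/143 -261/13; -261/13 782/13]

x̄ = F·x = [1, -12]
P̄ = F·P·Fᵀ + Q = [25 -24; -24 61]
y = z − H·x̄ = [-7]
S = H·P̄·Hᵀ + R = [143]
K = P̄·Hᵀ·S⁻¹ = [-51/143; 1/13]
x' = x̄ + K·y = [500/143, -163/13]
P' = (I − K·H)·P̄ = [974/143 -261/13; -261/13 782/13]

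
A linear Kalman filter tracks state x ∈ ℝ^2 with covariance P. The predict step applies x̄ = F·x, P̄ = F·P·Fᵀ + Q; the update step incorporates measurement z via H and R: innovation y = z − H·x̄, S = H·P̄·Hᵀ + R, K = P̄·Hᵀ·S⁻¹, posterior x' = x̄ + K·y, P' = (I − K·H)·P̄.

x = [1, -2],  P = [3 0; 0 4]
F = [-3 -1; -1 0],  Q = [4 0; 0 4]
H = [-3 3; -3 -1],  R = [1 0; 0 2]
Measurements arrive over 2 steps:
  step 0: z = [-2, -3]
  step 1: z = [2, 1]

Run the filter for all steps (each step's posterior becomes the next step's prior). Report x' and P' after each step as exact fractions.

step 0: x' = [62/69, 2678/12213], P' = [3/23 7/69; 7/69 2221/12213]
step 1: x' = [-22382146/45668457, 2583115/15222819], P' = [5806016/45668457 1493572/15222819; 1493572/15222819 904946/5074273]

step 0: x̄ = F·x = [-1, -1]
step 0: P̄ = F·P·Fᵀ + Q = [35 9; 9 7]
step 0: y = z − H·x̄ = [-2, -7]
step 0: S = H·P̄·Hᵀ + R = [217 240; 240 378]
step 0: K = P̄·Hᵀ·S⁻¹ = [-2/23 -17/69; 982/4071 -2969/12213]
step 0: x' = x̄ + K·y = [62/69, 2678/12213]
step 0: P' = (I − K·H)·P̄ = [3/23 7/69; 7/69 2221/12213]
step 1: x̄ = F·x = [-35600/12213, -62/69]
step 1: P̄ = F·P·Fᵀ + Q = [72844/12213 34/69; 34/69 95/23]
step 1: y = z − H·x̄ = [-16484/4071, -11729/1357]
step 1: S = H·P̄·Hᵀ + R = [112610/1357 52017/1357; 52017/1357 85175/1357]
step 1: K = P̄·Hᵀ·S⁻¹ = [-1325300/15222819 -1216598/5074273; 1221266/5074273 -1199259/5074273]
step 1: x' = x̄ + K·y = [-22382146/45668457, 2583115/15222819]
step 1: P' = (I − K·H)·P̄ = [5806016/45668457 1493572/15222819; 1493572/15222819 904946/5074273]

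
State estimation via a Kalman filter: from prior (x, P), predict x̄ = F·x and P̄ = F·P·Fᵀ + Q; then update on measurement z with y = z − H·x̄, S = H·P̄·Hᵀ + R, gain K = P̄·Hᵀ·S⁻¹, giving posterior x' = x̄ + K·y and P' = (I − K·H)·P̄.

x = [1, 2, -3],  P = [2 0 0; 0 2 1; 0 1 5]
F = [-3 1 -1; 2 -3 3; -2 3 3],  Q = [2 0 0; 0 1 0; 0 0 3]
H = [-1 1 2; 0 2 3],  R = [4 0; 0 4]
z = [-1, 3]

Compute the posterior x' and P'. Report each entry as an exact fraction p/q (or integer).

x' = [4051/850, -60113/5950, 22192/2975]
P' = [30297/3400 -40123/3400 14607/1700; -40123/3400 632999/23800 -214891/11900; 14607/1700 -214891/11900 75319/5950]

x̄ = F·x = [2, -13, -5]
P̄ = F·P·Fᵀ + Q = [25 -27 3; -27 54 19; 3 19 92]
y = z − H·x̄ = [24, 44]
S = H·P̄·Hᵀ + R = [569 838; 838 1276]
K = P̄·Hᵀ·S⁻¹ = [-1499/1700 1849/3400; 6787/11900 -5837/23800; -1983/5950 5533/11900]
x' = x̄ + K·y = [4051/850, -60113/5950, 22192/2975]
P' = (I − K·H)·P̄ = [30297/3400 -40123/3400 14607/1700; -40123/3400 632999/23800 -214891/11900; 14607/1700 -214891/11900 75319/5950]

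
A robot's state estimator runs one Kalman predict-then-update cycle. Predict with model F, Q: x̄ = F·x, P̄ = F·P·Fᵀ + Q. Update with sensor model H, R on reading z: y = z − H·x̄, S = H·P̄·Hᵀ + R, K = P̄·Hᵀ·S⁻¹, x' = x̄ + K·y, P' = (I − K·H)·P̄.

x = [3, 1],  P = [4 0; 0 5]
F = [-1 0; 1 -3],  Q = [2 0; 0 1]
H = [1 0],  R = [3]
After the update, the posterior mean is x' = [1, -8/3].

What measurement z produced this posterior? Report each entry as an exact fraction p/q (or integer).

x̄ = F·x = [-3, 0]
P̄ = F·P·Fᵀ + Q = [6 -4; -4 50]
S = H·P̄·Hᵀ + R = [9]
K = P̄·Hᵀ·S⁻¹ = [2/3; -4/9]
x' − x̄ = [4, -8/3] = K·y
y = (KᵀK)⁻¹·Kᵀ·(x' − x̄) = [6]
z = y + H·x̄ = [6] + [-3] = [3]

z = [3]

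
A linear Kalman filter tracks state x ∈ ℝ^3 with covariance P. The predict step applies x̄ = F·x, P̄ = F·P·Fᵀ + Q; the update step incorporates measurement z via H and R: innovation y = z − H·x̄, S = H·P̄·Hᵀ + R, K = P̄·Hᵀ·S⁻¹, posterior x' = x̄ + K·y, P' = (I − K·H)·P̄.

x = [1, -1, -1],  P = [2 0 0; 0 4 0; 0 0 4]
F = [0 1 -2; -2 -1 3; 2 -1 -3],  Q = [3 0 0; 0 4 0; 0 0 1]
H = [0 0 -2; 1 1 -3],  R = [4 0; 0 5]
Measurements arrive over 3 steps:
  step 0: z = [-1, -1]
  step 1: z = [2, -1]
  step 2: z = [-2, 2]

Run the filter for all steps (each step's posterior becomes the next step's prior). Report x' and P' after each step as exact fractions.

step 0: x' = [-2973/2722, 1392/1361, 558/1361], P' = [20253/1361 -17268/1361 845/1361; -17268/1361 21812/1361 648/1361; 845/1361 648/1361 776/1361]
step 1: x' = [-1236528/752107, -369273/5264749, -2563760/5264749], P' = [4168659/752107 -2880164/752107 218515/752107; -2880164/752107 40471464/5264749 4102312/5264749; 218515/752107 4102312/5264749 2933524/5264749]
step 2: x' = [5978488189/8136642585, 5928701603/2712214195, 1393037702/2712214195], P' = [44543291549/8136642585 -10514294872/2712214195 750642247/2712214195; -10514294872/2712214195 21145351688/2712214195 2139479532/2712214195; 750642247/2712214195 2139479532/2712214195 1510597008/2712214195]

step 0: x̄ = F·x = [1, -4, 6]
step 0: P̄ = F·P·Fᵀ + Q = [23 -28 20; -28 52 -40; 20 -40 49]
step 0: y = z − H·x̄ = [11, 20]
step 0: S = H·P̄·Hᵀ + R = [200 334; 334 585]
step 0: K = P̄·Hᵀ·S⁻¹ = [-845/2722 90/1361; -324/1361 520/1361; -388/1361 -167/1361]
step 0: x' = x̄ + K·y = [-2973/2722, 1392/1361, 558/1361]
step 0: P' = (I − K·H)·P̄ = [20253/1361 -17268/1361 845/1361; -17268/1361 21812/1361 648/1361; 845/1361 648/1361 776/1361]
step 1: x̄ = F·x = [276/1361, 3255/1361, -6039/1361]
step 1: P̄ = F·P·Fᵀ + Q = [26407/1361 14688/1361 -55720/1361; 14688/1361 32152/1361 -56044/1361; -55720/1361 -56044/1361 173989/1361]
step 1: y = z − H·x̄ = [-9356/1361, -23009/1361]
step 1: S = H·P̄·Hᵀ + R = [701400/1361 1267462/1361; 1267462/1361 2331225/1361]
step 1: K = P̄·Hᵀ·S⁻¹ = [-218515/1504214 126590/752107; -2051156/5264749 228668/752107; -1466762/5264749 -90533/752107]
step 1: x' = x̄ + K·y = [-1236528/752107, -369273/5264749, -2563760/5264749]
step 1: P' = (I − K·H)·P̄ = [4168659/752107 -2880164/752107 218515/752107; -2880164/752107 40471464/5264749 4102312/5264749; 218515/752107 4102312/5264749 2933524/5264749]
step 2: x̄ = F·x = [4758247/5264749, 1427055/752107, -9250839/5264749]
step 2: P̄ = F·P·Fᵀ + Q = [51590559/5264749 1268524/752107 -73413348/5264749; 1268524/752107 11577272/752107 -12042492/752107; -73413348/5264749 -12042492/752107 275763585/5264749]
step 2: y = z − H·x̄ = [-29031176/5264749, -31970651/5264749]
step 2: S = H·P̄·Hᵀ + R = [1124113336/5264749 1970003094/5264749; 1970003094/5264749 3604851561/5264749]
step 2: K = P̄·Hᵀ·S⁻¹ = [-750642247/5424428390 1248925342/8136642585; -1069739766/2712214195 842523644/2712214195; -755298504/2712214195 -328333849/2712214195]
step 2: x' = x̄ + K·y = [5978488189/8136642585, 5928701603/2712214195, 1393037702/2712214195]
step 2: P' = (I − K·H)·P̄ = [44543291549/8136642585 -10514294872/2712214195 750642247/2712214195; -10514294872/2712214195 21145351688/2712214195 2139479532/2712214195; 750642247/2712214195 2139479532/2712214195 1510597008/2712214195]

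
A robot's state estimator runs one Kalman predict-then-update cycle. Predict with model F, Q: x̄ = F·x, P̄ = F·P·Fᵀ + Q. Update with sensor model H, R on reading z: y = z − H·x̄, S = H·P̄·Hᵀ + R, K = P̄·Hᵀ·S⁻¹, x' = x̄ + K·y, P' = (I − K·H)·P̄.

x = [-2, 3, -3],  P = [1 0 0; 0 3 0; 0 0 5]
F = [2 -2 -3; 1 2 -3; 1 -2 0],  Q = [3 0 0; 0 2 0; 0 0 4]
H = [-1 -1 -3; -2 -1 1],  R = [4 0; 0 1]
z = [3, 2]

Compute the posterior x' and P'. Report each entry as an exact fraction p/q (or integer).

x̄ = F·x = [-1, 13, -8]
P̄ = F·P·Fᵀ + Q = [64 35 14; 35 60 -11; 14 -11 17]
y = z − H·x̄ = [-9, 21]
S = H·P̄·Hᵀ + R = [369 290; 290 440]
K = P̄·Hᵀ·S⁻¹ = [-269/1118 -2013/11180; 1361/7826 -34049/78260; -1188/3913 783/3913]
x' = x̄ + K·y = [-29243/11180, 179861/78260, -4169/3913]
P' = (I − K·H)·P̄ = [36293/11180 -59313/11180 563/559; -59313/11180 738511/78260 -6296/3913; 563/559 -6296/3913 2369/3913]

x' = [-29243/11180, 179861/78260, -4169/3913]
P' = [36293/11180 -59313/11180 563/559; -59313/11180 738511/78260 -6296/3913; 563/559 -6296/3913 2369/3913]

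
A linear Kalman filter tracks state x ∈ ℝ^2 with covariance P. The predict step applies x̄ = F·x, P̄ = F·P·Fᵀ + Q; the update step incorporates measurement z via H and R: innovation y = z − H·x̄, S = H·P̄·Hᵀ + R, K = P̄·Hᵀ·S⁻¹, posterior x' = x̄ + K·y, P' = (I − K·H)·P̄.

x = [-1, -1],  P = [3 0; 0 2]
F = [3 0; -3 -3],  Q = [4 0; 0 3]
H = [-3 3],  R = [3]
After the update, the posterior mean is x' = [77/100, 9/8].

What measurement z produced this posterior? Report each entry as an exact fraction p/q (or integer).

z = [1]

x̄ = F·x = [-3, 6]
P̄ = F·P·Fᵀ + Q = [31 -27; -27 48]
S = H·P̄·Hᵀ + R = [1200]
K = P̄·Hᵀ·S⁻¹ = [-29/200; 3/16]
x' − x̄ = [377/100, -39/8] = K·y
y = (KᵀK)⁻¹·Kᵀ·(x' − x̄) = [-26]
z = y + H·x̄ = [-26] + [27] = [1]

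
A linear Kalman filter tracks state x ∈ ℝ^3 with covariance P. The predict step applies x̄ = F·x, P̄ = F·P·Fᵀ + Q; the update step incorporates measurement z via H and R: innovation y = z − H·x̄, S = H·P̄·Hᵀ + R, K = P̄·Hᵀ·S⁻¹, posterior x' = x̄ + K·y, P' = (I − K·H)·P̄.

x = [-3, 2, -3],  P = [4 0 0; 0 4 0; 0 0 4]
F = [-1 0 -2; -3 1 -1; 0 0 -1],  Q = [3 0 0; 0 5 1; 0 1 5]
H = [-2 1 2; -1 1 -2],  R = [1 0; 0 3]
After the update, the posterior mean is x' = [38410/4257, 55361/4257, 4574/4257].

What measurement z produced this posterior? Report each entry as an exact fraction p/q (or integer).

z = [-3, 2]

x̄ = F·x = [9, 14, 3]
P̄ = F·P·Fᵀ + Q = [23 20 8; 20 49 5; 8 5 9]
S = H·P̄·Hᵀ + R = [54 15; 15 83]
K = P̄·Hᵀ·S⁻¹ = [-545/4257 -292/1419; 1292/4257 247/1419; 896/4257 -413/1419]
x' − x̄ = [97/4257, -4237/4257, -8197/4257] = K·y
y = (KᵀK)⁻¹·Kᵀ·(x' − x̄) = [-5, 3]
z = y + H·x̄ = [-5, 3] + [2, -1] = [-3, 2]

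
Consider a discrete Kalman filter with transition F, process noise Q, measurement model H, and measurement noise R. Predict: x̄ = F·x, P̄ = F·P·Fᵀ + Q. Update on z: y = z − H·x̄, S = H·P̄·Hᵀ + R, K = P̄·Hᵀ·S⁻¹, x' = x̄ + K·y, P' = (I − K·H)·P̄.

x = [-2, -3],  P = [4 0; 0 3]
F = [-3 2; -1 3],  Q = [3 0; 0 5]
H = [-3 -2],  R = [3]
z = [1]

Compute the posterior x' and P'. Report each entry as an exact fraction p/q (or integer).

x̄ = F·x = [0, -7]
P̄ = F·P·Fᵀ + Q = [51 30; 30 36]
y = z − H·x̄ = [-13]
S = H·P̄·Hᵀ + R = [966]
K = P̄·Hᵀ·S⁻¹ = [-71/322; -27/161]
x' = x̄ + K·y = [923/322, -776/161]
P' = (I − K·H)·P̄ = [1299/322 -921/161; -921/161 1422/161]

x' = [923/322, -776/161]
P' = [1299/322 -921/161; -921/161 1422/161]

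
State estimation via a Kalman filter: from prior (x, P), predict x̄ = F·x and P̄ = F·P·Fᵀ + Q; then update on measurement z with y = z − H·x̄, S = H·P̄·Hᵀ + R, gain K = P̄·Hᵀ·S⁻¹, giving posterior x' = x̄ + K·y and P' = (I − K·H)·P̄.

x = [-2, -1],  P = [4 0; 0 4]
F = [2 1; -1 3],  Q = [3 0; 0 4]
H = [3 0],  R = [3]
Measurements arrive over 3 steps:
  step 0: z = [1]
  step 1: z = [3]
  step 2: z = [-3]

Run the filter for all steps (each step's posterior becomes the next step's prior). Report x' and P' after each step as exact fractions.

step 0: x' = [9/35, -3/35], P' = [23/70 2/35; 2/35 1516/35]
step 1: x' = [252/253, 1293/1265], P' = [335/1012 907/1012; 907/1012 229881/5060]
step 2: x' = [-794451/814763, -6851031/814763], P' = [269901/814763 708968/814763; 708968/814763 68563539/1629526]

step 0: x̄ = F·x = [-5, -1]
step 0: P̄ = F·P·Fᵀ + Q = [23 4; 4 44]
step 0: y = z − H·x̄ = [16]
step 0: S = H·P̄·Hᵀ + R = [210]
step 0: K = P̄·Hᵀ·S⁻¹ = [23/70; 2/35]
step 0: x' = x̄ + K·y = [9/35, -3/35]
step 0: P' = (I − K·H)·P̄ = [23/70 2/35; 2/35 1516/35]
step 1: x̄ = F·x = [3/7, -18/35]
step 1: P̄ = F·P·Fᵀ + Q = [335/7 907/7; 907/7 27567/70]
step 1: y = z − H·x̄ = [12/7]
step 1: S = H·P̄·Hᵀ + R = [3036/7]
step 1: K = P̄·Hᵀ·S⁻¹ = [335/1012; 907/1012]
step 1: x' = x̄ + K·y = [252/253, 1293/1265]
step 1: P' = (I − K·H)·P̄ = [335/1012 907/1012; 907/1012 229881/5060]
step 2: x̄ = F·x = [3813/1265, 2619/1265]
step 2: P̄ = F·P·Fᵀ + Q = [269901/5060 177242/1265; 177242/1265 1031817/2530]
step 2: y = z − H·x̄ = [-15234/1265]
step 2: S = H·P̄·Hᵀ + R = [2444289/5060]
step 2: K = P̄·Hᵀ·S⁻¹ = [269901/814763; 708968/814763]
step 2: x' = x̄ + K·y = [-794451/814763, -6851031/814763]
step 2: P' = (I − K·H)·P̄ = [269901/814763 708968/814763; 708968/814763 68563539/1629526]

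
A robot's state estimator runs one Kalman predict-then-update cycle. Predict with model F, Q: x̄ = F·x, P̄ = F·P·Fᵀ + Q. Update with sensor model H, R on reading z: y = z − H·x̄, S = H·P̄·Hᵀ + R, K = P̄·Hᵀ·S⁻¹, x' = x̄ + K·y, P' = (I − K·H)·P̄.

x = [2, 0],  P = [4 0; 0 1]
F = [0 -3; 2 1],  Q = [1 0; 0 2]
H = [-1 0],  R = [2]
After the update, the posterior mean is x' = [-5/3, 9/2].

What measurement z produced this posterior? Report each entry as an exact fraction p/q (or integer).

z = [2]

x̄ = F·x = [0, 4]
P̄ = F·P·Fᵀ + Q = [10 -3; -3 19]
S = H·P̄·Hᵀ + R = [12]
K = P̄·Hᵀ·S⁻¹ = [-5/6; 1/4]
x' − x̄ = [-5/3, 1/2] = K·y
y = (KᵀK)⁻¹·Kᵀ·(x' − x̄) = [2]
z = y + H·x̄ = [2] + [0] = [2]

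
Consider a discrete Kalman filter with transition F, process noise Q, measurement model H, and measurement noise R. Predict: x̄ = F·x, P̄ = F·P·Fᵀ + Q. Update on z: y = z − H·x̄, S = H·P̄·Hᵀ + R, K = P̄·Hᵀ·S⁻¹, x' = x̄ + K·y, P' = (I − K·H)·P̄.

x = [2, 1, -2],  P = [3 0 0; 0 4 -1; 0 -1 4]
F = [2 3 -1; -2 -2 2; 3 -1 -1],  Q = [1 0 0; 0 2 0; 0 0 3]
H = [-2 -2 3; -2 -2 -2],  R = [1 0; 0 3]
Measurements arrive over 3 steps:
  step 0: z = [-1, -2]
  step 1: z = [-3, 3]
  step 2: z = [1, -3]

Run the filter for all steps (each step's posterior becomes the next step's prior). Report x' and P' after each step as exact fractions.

step 0: x' = [226435/30231, -202294/30231, 2179/10077], P' = [1373933/30231 -1361768/30231 2324/10077; -1361768/30231 1358558/30231 -986/10077; 2324/10077 -986/10077 524/3359]
step 1: x' = [4378370371/2907268047, -4914539650/2907268047, -367018666/323029783], P' = [16619493859/8721804141 -15530652028/8721804141 14102616/323029783; -15530652028/8721804141 16884777658/8721804141 26084366/323029783; 14102616/323029783 26084366/323029783 49054480/323029783]
step 2: x' = [17791980989168/12575230941615, -10900866528758/12575230941615, 3098670347851/4191743647205], P' = [209955607622021/113177078474535 -195938538482996/113177078474535 188143476148/4191743647205; -195938538482996/113177078474535 213592792936046/113177078474535 332076789642/4191743647205; 188143476148/4191743647205 332076789642/4191743647205 634606418648/4191743647205]

step 0: x̄ = F·x = [9, -10, 7]
step 0: P̄ = F·P·Fᵀ + Q = [59 -52 12; -52 54 -18; 12 -18 36]
step 0: y = z − H·x̄ = [-24, 10]
step 0: S = H·P̄·Hᵀ + R = [433 -168; -168 135]
step 0: K = P̄·Hᵀ·S⁻¹ = [-1138/10077 -12758/30231; -818/10077 4112/30231; 680/3359 -1940/10077]
step 0: x' = x̄ + K·y = [226435/30231, -202294/30231, 2179/10077]
step 0: P' = (I − K·H)·P̄ = [1373933/30231 -1361768/30231 2324/10077; -1361768/30231 1358558/30231 -986/10077; 2324/10077 -986/10077 524/3359]
step 1: x̄ = F·x = [-160549/30231, -3912/3359, 875062/30231]
step 1: P̄ = F·P·Fᵀ + Q = [1406345/30231 -2296/3359 -5388680/30231; -2296/3359 9226/3359 -3674/3359; -5388680/30231 -3674/3359 21942224/30231]
step 1: y = z − H·x̄ = [-3107393/30231, 483101/10077]
step 1: S = H·P̄·Hᵀ + R = [268363403/30231 -38339216/10077; -38339216/10077 5586425/3359]
step 1: K = P̄·Hᵀ·S⁻¹ = [-345123922/2907268047 -979741642/8721804141; -198472538/2907268047 -1372269008/8721804141; 66789476/323029783 -59494308/323029783]
step 1: x' = x̄ + K·y = [4378370371/2907268047, -4914539650/2907268047, -367018666/323029783]
step 1: P' = (I − K·H)·P̄ = [16619493859/8721804141 -15530652028/8721804141 14102616/323029783; -15530652028/8721804141 16884777658/8721804141 26084366/323029783; 14102616/323029783 26084366/323029783 49054480/323029783]
step 2: x̄ = F·x = [-2683710214/2907268047, -1844665810/969089349, 21352818757/2907268047]
step 2: P̄ = F·P·Fᵀ + Q = [36370675303/8721804141 -2403405392/2907268047 -61639871980/8721804141; -2403405392/2907268047 2648108206/969089349 -1142525530/2907268047; -61639871980/8721804141 -1142525530/2907268047 286257949912/8721804141]
step 2: y = z − H·x̄ = [-77586603512/2907268047, 5849472695/969089349]
step 2: S = H·P̄·Hᵀ + R = [3548985603409/8721804141 -468093311704/2907268047; -468093311704/2907268047 92643387859/969089349]
step 2: K = P̄·Hᵀ·S⁻¹ = [-4264838903354/37725692824845 -12731295330014/113177078474535; -2803429648366/37725692824845 -17746885182256/113177078474535; 863378724364/4191743647205 -769884456292/4191743647205]
step 2: x' = x̄ + K·y = [17791980989168/12575230941615, -10900866528758/12575230941615, 3098670347851/4191743647205]
step 2: P' = (I − K·H)·P̄ = [209955607622021/113177078474535 -195938538482996/113177078474535 188143476148/4191743647205; -195938538482996/113177078474535 213592792936046/113177078474535 332076789642/4191743647205; 188143476148/4191743647205 332076789642/4191743647205 634606418648/4191743647205]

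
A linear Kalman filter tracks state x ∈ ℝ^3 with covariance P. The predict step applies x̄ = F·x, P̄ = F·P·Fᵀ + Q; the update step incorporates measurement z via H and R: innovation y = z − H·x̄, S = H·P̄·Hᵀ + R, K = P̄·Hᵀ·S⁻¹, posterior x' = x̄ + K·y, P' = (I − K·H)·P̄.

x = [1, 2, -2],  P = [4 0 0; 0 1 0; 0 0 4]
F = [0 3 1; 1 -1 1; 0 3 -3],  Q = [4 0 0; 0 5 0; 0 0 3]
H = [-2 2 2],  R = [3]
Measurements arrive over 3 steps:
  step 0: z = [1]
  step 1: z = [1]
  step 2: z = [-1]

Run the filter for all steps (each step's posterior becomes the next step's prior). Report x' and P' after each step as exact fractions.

step 0: x̄ = F·x = [4, -3, 12]
step 0: P̄ = F·P·Fᵀ + Q = [17 1 -3; 1 14 -15; -3 -15 48]
step 0: y = z − H·x̄ = [-9]
step 0: S = H·P̄·Hᵀ + R = [215]
step 0: K = P̄·Hᵀ·S⁻¹ = [-38/215; -4/215; 72/215]
step 0: x' = x̄ + K·y = [1202/215, -609/215, 1932/215]
step 0: P' = (I − K·H)·P̄ = [2211/215 63/215 2091/215; 63/215 2994/215 -2937/215; 2091/215 -2937/215 5136/215]
step 1: x̄ = F·x = [21/43, 3743/215, -7623/215]
step 1: P̄ = F·P·Fᵀ + Q = [3064/43 -1488/43 5832/43; -1488/43 21346/215 -48096/215; 5832/43 -48096/215 126681/215]
step 1: y = z − H·x̄ = [1637/43]
step 1: S = H·P̄·Hᵀ + R = [19101/43]
step 1: K = P̄·Hᵀ·S⁻¹ = [2560/19101; -7724/19101; 6590/6367]
step 1: x' = x̄ + K·y = [106787/19101, 192421/95505, 125663/31835]
step 1: P' = (I − K·H)·P̄ = [1208648/19101 -201136/19101 471208/6367; -201136/19101 2544862/95505 -1202824/31835; 471208/6367 -1202824/31835 3608289/31835]
step 2: x̄ = F·x = [318084/31835, 239501/31835, -184568/31835]
step 2: P̄ = F·P·Fᵀ + Q = [4153271/31835 8139/31835 4026663/31835; 8139/31835 14418346/31835 -28660473/31835; 4026663/31835 -28660473/31835 61855524/31835]
step 2: y = z − H·x̄ = [494467/31835]
step 2: S = H·P̄·Hᵀ + R = [60241869/31835]
step 2: K = P̄·Hᵀ·S⁻¹ = [-236938/60241869; -28500532/60241869; 6481864/6693541]
step 2: x' = x̄ + K·y = [598235170/60241869, 10536055/60241869, 61870720/6693541]
step 2: P' = (I − K·H)·P̄ = [7857536293/60241869 -196719035/60241869 894877769/6693541; -196719035/60241869 1768738390/60241869 -223134247/6693541; 894877769/6693541 -223134247/6693541 1127734812/6693541]

step 0: x' = [1202/215, -609/215, 1932/215], P' = [2211/215 63/215 2091/215; 63/215 2994/215 -2937/215; 2091/215 -2937/215 5136/215]
step 1: x' = [106787/19101, 192421/95505, 125663/31835], P' = [1208648/19101 -201136/19101 471208/6367; -201136/19101 2544862/95505 -1202824/31835; 471208/6367 -1202824/31835 3608289/31835]
step 2: x' = [598235170/60241869, 10536055/60241869, 61870720/6693541], P' = [7857536293/60241869 -196719035/60241869 894877769/6693541; -196719035/60241869 1768738390/60241869 -223134247/6693541; 894877769/6693541 -223134247/6693541 1127734812/6693541]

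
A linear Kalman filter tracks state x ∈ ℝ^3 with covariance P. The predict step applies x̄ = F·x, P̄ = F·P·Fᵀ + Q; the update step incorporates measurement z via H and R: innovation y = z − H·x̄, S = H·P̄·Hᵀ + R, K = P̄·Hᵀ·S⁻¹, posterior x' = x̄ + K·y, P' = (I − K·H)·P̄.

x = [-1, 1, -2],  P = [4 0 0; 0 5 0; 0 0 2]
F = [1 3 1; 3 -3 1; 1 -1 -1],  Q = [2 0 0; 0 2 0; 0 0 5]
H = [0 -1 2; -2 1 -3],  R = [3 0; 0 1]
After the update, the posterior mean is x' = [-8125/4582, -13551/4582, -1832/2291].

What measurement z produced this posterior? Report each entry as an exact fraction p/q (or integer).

x̄ = F·x = [0, -8, 0]
P̄ = F·P·Fᵀ + Q = [53 -31 -13; -31 85 25; -13 25 16]
S = H·P̄·Hᵀ + R = [52 -66; -66 260]
K = P̄·Hᵀ·S⁻¹ = [-1292/2291 -2383/4582; -1087/2291 717/4582; 1009/4582 309/4582]
x' − x̄ = [-8125/4582, 23105/4582, -1832/2291] = K·y
y = (KᵀK)⁻¹·Kᵀ·(x' − x̄) = [-7, 11]
z = y + H·x̄ = [-7, 11] + [8, -8] = [1, 3]

z = [1, 3]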